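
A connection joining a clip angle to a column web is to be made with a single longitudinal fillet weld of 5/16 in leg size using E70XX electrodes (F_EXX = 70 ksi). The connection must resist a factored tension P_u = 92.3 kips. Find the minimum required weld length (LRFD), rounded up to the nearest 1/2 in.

L = 13.5 in

Throat t_e = 0.707 × 0.3125 = 0.2209 in.
φr_n = 0.75 × 0.6 × 70 × 0.2209 = 6.96 kips/in.
L_req = P_u / φr_n = 92.3 / 6.96 = 13.26 in total.
Round up → use L = 13.5 in.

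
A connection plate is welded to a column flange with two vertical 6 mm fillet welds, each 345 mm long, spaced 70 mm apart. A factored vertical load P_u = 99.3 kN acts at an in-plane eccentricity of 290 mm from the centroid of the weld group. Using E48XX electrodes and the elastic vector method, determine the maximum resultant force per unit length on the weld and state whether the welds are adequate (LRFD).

E48XX → F_EXX = 480 MPa.
Total weld length L_w = 690 mm. Treat welds as unit-width lines.
Polar moment about centroid: J = 2[d³/12 + d(b/2)²] = 2[345³/12 + 345×35²] = 7689000 mm³.
Direct shear f_v = P/L_w = 99.3×10³ / 690 = 143.9 N/mm (vertical).
Torsion M = P·e = 99.3×10³ × 290 = 28797000 N·mm.
Critical point at (x, y) = (35, 172.5) from centroid. f_tx = M·y/J = 646 N/mm; f_ty = M·x/J = 131.1 N/mm.
Resultant f_max = √[f_tx² + (f_v + f_ty)²] = √[646² + (143.9 + 131.1)²] = 702.1 N/mm.
Capacity per unit length: φr_n = 0.75 × 0.6 × 480 × (0.707 × 6) = 916.3 N/mm.
702.1 ≤ 916.3 → adequate.

f_max ≈ 702 N/mm; adequate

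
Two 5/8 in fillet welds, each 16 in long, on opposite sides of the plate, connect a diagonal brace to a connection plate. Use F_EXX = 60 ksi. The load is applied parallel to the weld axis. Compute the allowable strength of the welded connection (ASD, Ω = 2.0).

Effective throat t_e = 0.707 × 0.625 = 0.4419 in.
Total length L = 32 in; A_we = 0.4419 × 32 = 14.14 in².
F_nw = 0.6 F_EXX = 0.6 × 60 = 36 ksi.
R_n = 36 × 14.14 = 509 kips; R_n/Ω = 509/2.0 = 254.5 kips.

R_n/Ω ≈ 255 kips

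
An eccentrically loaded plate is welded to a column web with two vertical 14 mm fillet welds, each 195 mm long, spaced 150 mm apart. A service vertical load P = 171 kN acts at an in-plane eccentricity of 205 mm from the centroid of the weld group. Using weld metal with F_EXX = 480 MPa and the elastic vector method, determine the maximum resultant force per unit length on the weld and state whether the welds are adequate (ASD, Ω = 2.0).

f_max ≈ 1560 N/mm; NOT adequate

Total weld length L_w = 390 mm. Treat welds as unit-width lines.
Polar moment about centroid: J = 2[d³/12 + d(b/2)²] = 2[195³/12 + 195×75²] = 3430000 mm³.
Direct shear f_v = P/L_w = 171×10³ / 390 = 438.5 N/mm (vertical).
Torsion M = P·e = 171×10³ × 205 = 35055000 N·mm.
Critical point at (x, y) = (75, 97.5) from centroid. f_tx = M·y/J = 996.6 N/mm; f_ty = M·x/J = 766.6 N/mm.
Resultant f_max = √[f_tx² + (f_v + f_ty)²] = √[996.6² + (438.5 + 766.6)²] = 1564 N/mm.
Capacity per unit length: r_n/Ω = (1/2.0) × 0.6 × 480 × (0.707 × 14) = 1425 N/mm.
1564 > 1425 → NOT adequate.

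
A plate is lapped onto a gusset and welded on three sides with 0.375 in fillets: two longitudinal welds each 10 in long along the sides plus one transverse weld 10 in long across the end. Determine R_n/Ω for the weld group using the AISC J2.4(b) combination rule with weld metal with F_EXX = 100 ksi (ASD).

R_n/Ω ≈ 255 kip

t_e = 0.707 × 0.375 = 0.2651 in.
R_nwl = 0.6 × 100 × 0.2651 × 20 = 318.2 kip (longitudinal, 2 welds).
R_nwt = 0.6 × 100 × 0.2651 × 10 = 159.1 kip (transverse, base value).
(i) R_nwl + R_nwt = 477.2 kip; (ii) 0.85 R_nwl + 1.5 R_nwt = 509 kip.
R_n = max = 509 kip [governs: (ii)]; R_n/Ω = 254.5 kip.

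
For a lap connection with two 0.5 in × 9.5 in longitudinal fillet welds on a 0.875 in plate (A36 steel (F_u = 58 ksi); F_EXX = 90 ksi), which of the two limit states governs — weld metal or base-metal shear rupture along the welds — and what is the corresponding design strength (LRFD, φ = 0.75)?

t_e = 0.707 × 0.5 = 0.3535 in; L = 19 in.
Weld metal: φR_n = 0.75 × 0.6 × 90 × 0.3535 × 19 = 272 kips.
Base metal (shear rupture): φR_n = 0.75 × 0.6 × 58 × 0.875 × 19 = 433.9 kips.
Governing: weld metal.

φR_n ≈ 272 kips (weld metal governs)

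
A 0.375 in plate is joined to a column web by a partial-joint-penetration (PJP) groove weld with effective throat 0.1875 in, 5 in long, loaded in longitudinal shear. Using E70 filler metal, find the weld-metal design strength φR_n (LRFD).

E70XX → F_EXX = 70 ksi.
Effective throat (given) t_e = 0.1875 in.
A_we = 0.1875 × 5 = 0.9375 in².
F_nw = 0.6 F_EXX = 42 ksi.
φR_n = 0.75 × 42 × 0.9375 = 29.53 kips.

φR_n ≈ 29.5 kips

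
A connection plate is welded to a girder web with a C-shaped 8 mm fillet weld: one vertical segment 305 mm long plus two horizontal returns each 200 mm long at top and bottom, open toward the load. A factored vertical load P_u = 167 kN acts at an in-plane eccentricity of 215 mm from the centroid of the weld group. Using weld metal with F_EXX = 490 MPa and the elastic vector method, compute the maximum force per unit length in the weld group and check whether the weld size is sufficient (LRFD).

Total weld length L_w = 705 mm. Treat welds as unit-width lines.
Centroid: x̄ = 2×200×100 / 705 = 56.74 mm from the vertical weld.
Polar moment about centroid: J = I_x + I_y = [305³/12 + 2×200×152.5²] + [305×56.74² + 2(200³/12 + 200×43.26²)] = 14730000 mm³.
Direct shear f_v = P/L_w = 167×10³ / 705 = 236.9 N/mm (vertical).
Torsion M = P·e = 167×10³ × 215 = 35905000 N·mm.
Critical point at (x, y) = (143.3, 152.5) from centroid. f_tx = M·y/J = 371.7 N/mm; f_ty = M·x/J = 349.2 N/mm.
Resultant f_max = √[f_tx² + (f_v + f_ty)²] = √[371.7² + (236.9 + 349.2)²] = 694 N/mm.
Capacity per unit length: φr_n = 0.75 × 0.6 × 490 × (0.707 × 8) = 1247 N/mm.
694 ≤ 1247 → adequate.

f_max ≈ 694 N/mm; adequate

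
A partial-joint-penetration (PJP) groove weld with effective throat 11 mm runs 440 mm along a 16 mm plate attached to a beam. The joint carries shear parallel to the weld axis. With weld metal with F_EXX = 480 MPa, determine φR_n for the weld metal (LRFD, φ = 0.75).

φR_n ≈ 1050 kN

Effective throat (given) t_e = 11 mm.
A_we = 11 × 440 = 4840 mm².
F_nw = 0.6 F_EXX = 288 MPa.
φR_n = 0.75 × 288 × 4840 × 10⁻³ = 1045 kN.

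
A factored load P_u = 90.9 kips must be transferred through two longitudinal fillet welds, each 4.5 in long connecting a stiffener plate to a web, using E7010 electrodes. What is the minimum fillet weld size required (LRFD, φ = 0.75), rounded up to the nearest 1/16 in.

E70XX → F_EXX = 70 ksi.
Total weld length L = 9 in.
Required throat t_e = P_u / (φ × 0.6 F_EXX × L) = 90.9 / (0.75 × 0.6 × 70 × 9) = 0.3206 in.
Required leg w = t_e / 0.707 = 0.4535 in → use 1/2 in.

w = 1/2 in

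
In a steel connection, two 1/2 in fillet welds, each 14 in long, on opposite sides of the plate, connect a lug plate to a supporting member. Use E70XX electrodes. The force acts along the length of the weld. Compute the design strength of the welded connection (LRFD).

φR_n ≈ 312 kip

E70XX → F_EXX = 70 ksi.
Effective throat t_e = 0.707 × 0.5 = 0.3535 in.
Total length L = 28 in; A_we = 0.3535 × 28 = 9.898 in².
F_nw = 0.6 F_EXX = 0.6 × 70 = 42 ksi.
φR_n = 0.75 × 42 × 9.898 = 311.8 kip.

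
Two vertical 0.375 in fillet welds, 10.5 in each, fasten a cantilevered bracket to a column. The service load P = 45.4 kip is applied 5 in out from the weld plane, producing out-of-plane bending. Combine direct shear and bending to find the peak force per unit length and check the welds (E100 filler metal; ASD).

f_max ≈ 6.54 kip/in; adequate

E100XX → F_EXX = 100 ksi.
L_w = 2 × 10.5 = 21 in; section modulus (unit throat) S = 2 × L²/6 = 36.75 in².
Direct shear f_v = P/L_w = 45.4/21 = 2.162 kip/in.
Moment M = P × e = 45.4 × 5 = 227 kip·in; bending f_b = M/S = 6.177 kip/in.
f_max = √(f_v² + f_b²) = √(2.162² + 6.177²) = 6.544 kip/in.
r_n/Ω = (1/2.0) × 0.6 × 100 × (0.707 × 0.375) = 7.954 kip/in → adequate.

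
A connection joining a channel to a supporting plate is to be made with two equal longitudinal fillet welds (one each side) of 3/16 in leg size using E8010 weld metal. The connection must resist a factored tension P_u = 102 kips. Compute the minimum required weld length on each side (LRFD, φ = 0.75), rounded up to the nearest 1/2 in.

E80XX → F_EXX = 80 ksi.
Throat t_e = 0.707 × 0.1875 = 0.1326 in.
φr_n = 0.75 × 0.6 × 80 × 0.1326 = 4.772 kips/in.
L_req = P_u / φr_n = 102 / 4.772 = 21.37 in total.
Per side: 21.37 / 2 = 10.69 in.
Round up → use L = 11 in on each side.

L = 11 in on each side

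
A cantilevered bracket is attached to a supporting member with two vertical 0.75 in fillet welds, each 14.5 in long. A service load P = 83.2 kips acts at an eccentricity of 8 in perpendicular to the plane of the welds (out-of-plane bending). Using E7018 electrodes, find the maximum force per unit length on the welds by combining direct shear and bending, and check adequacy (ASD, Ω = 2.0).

f_max ≈ 9.92 kip/in; adequate

E70XX → F_EXX = 70 ksi.
L_w = 2 × 14.5 = 29 in; section modulus (unit throat) S = 2 × L²/6 = 70.08 in².
Direct shear f_v = P/L_w = 83.2/29 = 2.869 kip/in.
Moment M = P × e = 83.2 × 8 = 665.6 kip·in; bending f_b = M/S = 9.497 kip/in.
f_max = √(f_v² + f_b²) = √(2.869² + 9.497²) = 9.921 kip/in.
r_n/Ω = (1/2.0) × 0.6 × 70 × (0.707 × 0.75) = 11.14 kip/in → adequate.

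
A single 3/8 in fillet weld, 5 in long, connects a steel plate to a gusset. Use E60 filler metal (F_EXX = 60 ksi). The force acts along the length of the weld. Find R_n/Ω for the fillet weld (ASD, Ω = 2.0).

Effective throat t_e = 0.707 × 0.375 = 0.2651 in.
Total length L = 5 in; A_we = 0.2651 × 5 = 1.326 in².
F_nw = 0.6 F_EXX = 0.6 × 60 = 36 ksi.
R_n = 36 × 1.326 = 47.72 kips; R_n/Ω = 47.72/2.0 = 23.86 kips.

R_n/Ω ≈ 23.9 kips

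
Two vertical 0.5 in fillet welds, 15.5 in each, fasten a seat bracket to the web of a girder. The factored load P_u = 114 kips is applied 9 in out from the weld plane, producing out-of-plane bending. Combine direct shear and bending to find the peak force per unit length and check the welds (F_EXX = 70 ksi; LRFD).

f_max ≈ 13.3 kip/in; NOT adequate

L_w = 2 × 15.5 = 31 in; section modulus (unit throat) S = 2 × L²/6 = 80.08 in².
Direct shear f_v = P/L_w = 114/31 = 3.677 kip/in.
Moment M = P × e = 114 × 9 = 1026 kip·in; bending f_b = M/S = 12.81 kip/in.
f_max = √(f_v² + f_b²) = √(3.677² + 12.81²) = 13.33 kip/in.
φr_n = 0.75 × 0.6 × 70 × (0.707 × 0.5) = 11.14 kip/in → NOT adequate.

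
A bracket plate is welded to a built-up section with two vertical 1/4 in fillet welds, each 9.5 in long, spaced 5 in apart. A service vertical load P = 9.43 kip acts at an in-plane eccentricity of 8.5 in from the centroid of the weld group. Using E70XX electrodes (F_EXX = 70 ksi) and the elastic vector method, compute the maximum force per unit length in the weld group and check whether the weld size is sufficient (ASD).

f_max ≈ 1.93 kip/in; adequate

Total weld length L_w = 19 in. Treat welds as unit-width lines.
Polar moment about centroid: J = 2[d³/12 + d(b/2)²] = 2[9.5³/12 + 9.5×2.5²] = 261.6 in³.
Direct shear f_v = P/L_w = 9.43 / 19 = 0.4963 kip/in (vertical).
Torsion M = P·e = 9.43 × 8.5 = 80.155 kip·in.
Critical point at (x, y) = (2.5, 4.75) from centroid. f_tx = M·y/J = 1.455 kip/in; f_ty = M·x/J = 0.7659 kip/in.
Resultant f_max = √[f_tx² + (f_v + f_ty)²] = √[1.455² + (0.4963 + 0.7659)²] = 1.926 kip/in.
Capacity per unit length: r_n/Ω = (1/2.0) × 0.6 × 70 × (0.707 × 0.25) = 3.712 kip/in.
1.926 ≤ 3.712 → adequate.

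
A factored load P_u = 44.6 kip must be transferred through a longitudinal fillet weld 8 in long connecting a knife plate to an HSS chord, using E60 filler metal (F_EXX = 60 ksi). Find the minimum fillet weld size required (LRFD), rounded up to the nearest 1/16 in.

Total weld length L = 8 in.
Required throat t_e = P_u / (φ × 0.6 F_EXX × L) = 44.6 / (0.75 × 0.6 × 60 × 8) = 0.2065 in.
Required leg w = t_e / 0.707 = 0.2921 in → use 5/16 in.

w = 5/16 in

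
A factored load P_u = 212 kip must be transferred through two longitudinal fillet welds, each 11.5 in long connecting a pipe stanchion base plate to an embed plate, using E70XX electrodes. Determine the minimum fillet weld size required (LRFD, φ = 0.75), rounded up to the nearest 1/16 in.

w = 7/16 in

E70XX → F_EXX = 70 ksi.
Total weld length L = 23 in.
Required throat t_e = P_u / (φ × 0.6 F_EXX × L) = 212 / (0.75 × 0.6 × 70 × 23) = 0.2926 in.
Required leg w = t_e / 0.707 = 0.4139 in → use 7/16 in.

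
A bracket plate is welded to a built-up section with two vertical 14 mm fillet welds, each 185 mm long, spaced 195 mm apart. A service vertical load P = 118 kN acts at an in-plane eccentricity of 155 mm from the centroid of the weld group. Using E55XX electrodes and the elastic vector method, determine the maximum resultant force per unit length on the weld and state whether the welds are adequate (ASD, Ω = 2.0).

E55XX → F_EXX = 550 MPa.
Total weld length L_w = 370 mm. Treat welds as unit-width lines.
Polar moment about centroid: J = 2[d³/12 + d(b/2)²] = 2[185³/12 + 185×97.5²] = 4573000 mm³.
Direct shear f_v = P/L_w = 118×10³ / 370 = 318.9 N/mm (vertical).
Torsion M = P·e = 118×10³ × 155 = 18290000 N·mm.
Critical point at (x, y) = (97.5, 92.5) from centroid. f_tx = M·y/J = 370 N/mm; f_ty = M·x/J = 390 N/mm.
Resultant f_max = √[f_tx² + (f_v + f_ty)²] = √[370² + (318.9 + 390)²] = 799.7 N/mm.
Capacity per unit length: r_n/Ω = (1/2.0) × 0.6 × 550 × (0.707 × 14) = 1633 N/mm.
799.7 ≤ 1633 → adequate.

f_max ≈ 800 N/mm; adequate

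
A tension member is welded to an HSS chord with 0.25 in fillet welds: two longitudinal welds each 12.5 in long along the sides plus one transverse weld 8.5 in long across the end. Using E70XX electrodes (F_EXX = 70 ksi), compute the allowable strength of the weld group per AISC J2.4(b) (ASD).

R_n/Ω ≈ 126 kip

t_e = 0.707 × 0.25 = 0.1767 in.
R_nwl = 0.6 × 70 × 0.1767 × 25 = 185.6 kip (longitudinal, 2 welds).
R_nwt = 0.6 × 70 × 0.1767 × 8.5 = 63.1 kip (transverse, base value).
(i) R_nwl + R_nwt = 248.7 kip; (ii) 0.85 R_nwl + 1.5 R_nwt = 252.4 kip.
R_n = max = 252.4 kip [governs: (ii)]; R_n/Ω = 126.2 kip.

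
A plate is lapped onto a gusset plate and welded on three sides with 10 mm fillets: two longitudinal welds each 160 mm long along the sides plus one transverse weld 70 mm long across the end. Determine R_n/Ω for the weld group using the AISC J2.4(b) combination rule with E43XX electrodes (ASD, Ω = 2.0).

R_n/Ω ≈ 356 kN

E43XX → F_EXX = 430 MPa.
t_e = 0.707 × 10 = 7.07 mm.
R_nwl = 0.6 × 430 × 7.07 × 320 × 10⁻³ = 583.7 kN (longitudinal, 2 welds).
R_nwt = 0.6 × 430 × 7.07 × 70 × 10⁻³ = 127.7 kN (transverse, base value).
(i) R_nwl + R_nwt = 711.4 kN; (ii) 0.85 R_nwl + 1.5 R_nwt = 687.7 kN.
R_n = max = 711.4 kN [governs: (i)]; R_n/Ω = 355.7 kN.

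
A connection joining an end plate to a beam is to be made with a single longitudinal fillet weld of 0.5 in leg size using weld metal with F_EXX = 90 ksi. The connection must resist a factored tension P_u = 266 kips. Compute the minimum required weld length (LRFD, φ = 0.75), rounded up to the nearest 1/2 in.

Throat t_e = 0.707 × 0.5 = 0.3535 in.
φr_n = 0.75 × 0.6 × 90 × 0.3535 = 14.32 kips/in.
L_req = P_u / φr_n = 266 / 14.32 = 18.58 in total.
Round up → use L = 19 in.

L = 19 in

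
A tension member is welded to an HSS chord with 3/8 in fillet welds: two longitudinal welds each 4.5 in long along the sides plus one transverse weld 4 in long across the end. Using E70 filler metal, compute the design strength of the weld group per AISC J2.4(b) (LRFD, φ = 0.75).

φR_n ≈ 114 kip

E70XX → F_EXX = 70 ksi.
t_e = 0.707 × 0.375 = 0.2651 in.
R_nwl = 0.6 × 70 × 0.2651 × 9 = 100.2 kip (longitudinal, 2 welds).
R_nwt = 0.6 × 70 × 0.2651 × 4 = 44.54 kip (transverse, base value).
(i) R_nwl + R_nwt = 144.8 kip; (ii) 0.85 R_nwl + 1.5 R_nwt = 152 kip.
R_n = max = 152 kip [governs: (ii)]; φR_n = 114 kip.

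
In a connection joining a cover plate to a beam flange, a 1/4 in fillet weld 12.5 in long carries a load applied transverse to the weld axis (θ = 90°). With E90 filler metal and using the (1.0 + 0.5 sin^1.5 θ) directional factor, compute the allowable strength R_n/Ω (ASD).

R_n/Ω ≈ 89.5 kip

E90XX → F_EXX = 90 ksi.
t_e = 0.707 × 0.25 = 0.1767 in; A_we = 0.1767 × 12.5 = 2.209 in².
Directional factor: 1.0 + 0.5 sin^1.5(90°) = 1.5.
F_nw = 0.6 × 90 × 1.5 = 81 ksi.
R_n/Ω = (81 × 2.209) / 2.0 = 89.48 kip.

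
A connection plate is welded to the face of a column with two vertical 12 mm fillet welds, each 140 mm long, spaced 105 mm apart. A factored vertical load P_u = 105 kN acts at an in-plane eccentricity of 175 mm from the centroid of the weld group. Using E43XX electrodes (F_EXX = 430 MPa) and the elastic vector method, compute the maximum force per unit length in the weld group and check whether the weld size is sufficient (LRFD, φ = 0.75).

Total weld length L_w = 280 mm. Treat welds as unit-width lines.
Polar moment about centroid: J = 2[d³/12 + d(b/2)²] = 2[140³/12 + 140×52.5²] = 1229000 mm³.
Direct shear f_v = P/L_w = 105×10³ / 280 = 375 N/mm (vertical).
Torsion M = P·e = 105×10³ × 175 = 18375000 N·mm.
Critical point at (x, y) = (52.5, 70) from centroid. f_tx = M·y/J = 1047 N/mm; f_ty = M·x/J = 784.9 N/mm.
Resultant f_max = √[f_tx² + (f_v + f_ty)²] = √[1047² + (375 + 784.9)²] = 1562 N/mm.
Capacity per unit length: φr_n = 0.75 × 0.6 × 430 × (0.707 × 12) = 1642 N/mm.
1562 ≤ 1642 → adequate.

f_max ≈ 1560 N/mm; adequate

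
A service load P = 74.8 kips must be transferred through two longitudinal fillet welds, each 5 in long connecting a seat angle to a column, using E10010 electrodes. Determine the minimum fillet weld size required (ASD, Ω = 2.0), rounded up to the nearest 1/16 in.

E100XX → F_EXX = 100 ksi.
Total weld length L = 10 in.
Required throat t_e = P × Ω / (0.6 F_EXX × L) = 74.8 × 2.0 / (0.6 × 100 × 10) = 0.2493 in.
Required leg w = t_e / 0.707 = 0.3527 in → use 3/8 in.

w = 3/8 in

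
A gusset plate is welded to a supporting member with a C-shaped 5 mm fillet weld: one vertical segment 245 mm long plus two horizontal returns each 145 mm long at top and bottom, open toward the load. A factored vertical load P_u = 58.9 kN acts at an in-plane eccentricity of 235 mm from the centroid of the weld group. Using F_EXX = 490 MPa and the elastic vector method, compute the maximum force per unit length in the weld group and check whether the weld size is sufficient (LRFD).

f_max ≈ 411 N/mm; adequate

Total weld length L_w = 535 mm. Treat welds as unit-width lines.
Centroid: x̄ = 2×145×72.5 / 535 = 39.3 mm from the vertical weld.
Polar moment about centroid: J = I_x + I_y = [245³/12 + 2×145×122.5²] + [245×39.3² + 2(145³/12 + 145×33.2²)] = 6783000 mm³.
Direct shear f_v = P/L_w = 58.9×10³ / 535 = 110.1 N/mm (vertical).
Torsion M = P·e = 58.9×10³ × 235 = 13842000 N·mm.
Critical point at (x, y) = (105.7, 122.5) from centroid. f_tx = M·y/J = 250 N/mm; f_ty = M·x/J = 215.7 N/mm.
Resultant f_max = √[f_tx² + (f_v + f_ty)²] = √[250² + (110.1 + 215.7)²] = 410.6 N/mm.
Capacity per unit length: φr_n = 0.75 × 0.6 × 490 × (0.707 × 5) = 779.5 N/mm.
410.6 ≤ 779.5 → adequate.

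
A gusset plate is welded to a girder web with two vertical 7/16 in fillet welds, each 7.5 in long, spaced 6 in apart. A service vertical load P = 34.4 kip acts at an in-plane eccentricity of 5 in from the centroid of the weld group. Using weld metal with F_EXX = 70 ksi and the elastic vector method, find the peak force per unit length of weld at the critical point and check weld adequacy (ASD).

f_max ≈ 5.74 kip/in; adequate

Total weld length L_w = 15 in. Treat welds as unit-width lines.
Polar moment about centroid: J = 2[d³/12 + d(b/2)²] = 2[7.5³/12 + 7.5×3²] = 205.3 in³.
Direct shear f_v = P/L_w = 34.4 / 15 = 2.293 kip/in (vertical).
Torsion M = P·e = 34.4 × 5 = 172 kip·in.
Critical point at (x, y) = (3, 3.75) from centroid. f_tx = M·y/J = 3.142 kip/in; f_ty = M·x/J = 2.513 kip/in.
Resultant f_max = √[f_tx² + (f_v + f_ty)²] = √[3.142² + (2.293 + 2.513)²] = 5.742 kip/in.
Capacity per unit length: r_n/Ω = (1/2.0) × 0.6 × 70 × (0.707 × 0.4375) = 6.496 kip/in.
5.742 ≤ 6.496 → adequate.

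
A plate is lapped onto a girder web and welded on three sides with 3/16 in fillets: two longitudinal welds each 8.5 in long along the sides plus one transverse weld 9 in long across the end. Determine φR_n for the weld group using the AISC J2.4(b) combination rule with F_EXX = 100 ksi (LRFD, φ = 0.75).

φR_n ≈ 167 kip

t_e = 0.707 × 0.1875 = 0.1326 in.
R_nwl = 0.6 × 100 × 0.1326 × 17 = 135.2 kip (longitudinal, 2 welds).
R_nwt = 0.6 × 100 × 0.1326 × 9 = 71.58 kip (transverse, base value).
(i) R_nwl + R_nwt = 206.8 kip; (ii) 0.85 R_nwl + 1.5 R_nwt = 222.3 kip.
R_n = max = 222.3 kip [governs: (ii)]; φR_n = 166.7 kip.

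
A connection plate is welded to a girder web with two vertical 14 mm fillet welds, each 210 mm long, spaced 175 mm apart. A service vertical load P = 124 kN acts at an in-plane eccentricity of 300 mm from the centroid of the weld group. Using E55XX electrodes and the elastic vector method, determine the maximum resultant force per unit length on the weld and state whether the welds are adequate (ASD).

E55XX → F_EXX = 550 MPa.
Total weld length L_w = 420 mm. Treat welds as unit-width lines.
Polar moment about centroid: J = 2[d³/12 + d(b/2)²] = 2[210³/12 + 210×87.5²] = 4759000 mm³.
Direct shear f_v = P/L_w = 124×10³ / 420 = 295.2 N/mm (vertical).
Torsion M = P·e = 124×10³ × 300 = 37200000 N·mm.
Critical point at (x, y) = (87.5, 105) from centroid. f_tx = M·y/J = 820.7 N/mm; f_ty = M·x/J = 683.9 N/mm.
Resultant f_max = √[f_tx² + (f_v + f_ty)²] = √[820.7² + (295.2 + 683.9)²] = 1278 N/mm.
Capacity per unit length: r_n/Ω = (1/2.0) × 0.6 × 550 × (0.707 × 14) = 1633 N/mm.
1278 ≤ 1633 → adequate.

f_max ≈ 1280 N/mm; adequate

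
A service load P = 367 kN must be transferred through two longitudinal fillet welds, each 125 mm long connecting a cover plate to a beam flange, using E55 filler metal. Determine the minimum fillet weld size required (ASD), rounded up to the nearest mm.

E55XX → F_EXX = 550 MPa.
Total weld length L = 250 mm.
Required throat t_e = P × Ω / (0.6 F_EXX × L) = 367 × 2.0 / (0.6 × 550 × 250 × 10⁻³) = 8.897 mm.
Required leg w = t_e / 0.707 = 12.58 mm → use 13 mm.

w = 13 mm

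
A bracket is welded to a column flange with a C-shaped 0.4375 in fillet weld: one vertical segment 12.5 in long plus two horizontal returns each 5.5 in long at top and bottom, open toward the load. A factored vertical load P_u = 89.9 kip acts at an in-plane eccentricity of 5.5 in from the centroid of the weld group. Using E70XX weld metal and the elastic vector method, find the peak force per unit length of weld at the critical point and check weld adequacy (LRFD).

E70XX → F_EXX = 70 ksi.
Total weld length L_w = 23.5 in. Treat welds as unit-width lines.
Centroid: x̄ = 2×5.5×2.75 / 23.5 = 1.287 in from the vertical weld.
Polar moment about centroid: J = I_x + I_y = [12.5³/12 + 2×5.5×6.25²] + [12.5×1.287² + 2(5.5³/12 + 5.5×1.463²)] = 664.4 in³.
Direct shear f_v = P/L_w = 89.9 / 23.5 = 3.826 kip/in (vertical).
Torsion M = P·e = 89.9 × 5.5 = 494.45 kip·in.
Critical point at (x, y) = (4.213, 6.25) from centroid. f_tx = M·y/J = 4.651 kip/in; f_ty = M·x/J = 3.135 kip/in.
Resultant f_max = √[f_tx² + (f_v + f_ty)²] = √[4.651² + (3.826 + 3.135)²] = 8.372 kip/in.
Capacity per unit length: φr_n = 0.75 × 0.6 × 70 × (0.707 × 0.4375) = 9.743 kip/in.
8.372 ≤ 9.743 → adequate.

f_max ≈ 8.37 kip/in; adequate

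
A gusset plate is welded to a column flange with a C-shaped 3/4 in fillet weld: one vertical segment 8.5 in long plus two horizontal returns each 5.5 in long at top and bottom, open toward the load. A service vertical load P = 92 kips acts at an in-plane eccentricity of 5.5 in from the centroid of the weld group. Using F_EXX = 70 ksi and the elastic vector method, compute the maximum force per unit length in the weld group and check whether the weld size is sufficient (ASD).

f_max ≈ 13 kip/in; NOT adequate

Total weld length L_w = 19.5 in. Treat welds as unit-width lines.
Centroid: x̄ = 2×5.5×2.75 / 19.5 = 1.551 in from the vertical weld.
Polar moment about centroid: J = I_x + I_y = [8.5³/12 + 2×5.5×4.25²] + [8.5×1.551² + 2(5.5³/12 + 5.5×1.199²)] = 313.9 in³.
Direct shear f_v = P/L_w = 92 / 19.5 = 4.718 kip/in (vertical).
Torsion M = P·e = 92 × 5.5 = 506 kip·in.
Critical point at (x, y) = (3.949, 4.25) from centroid. f_tx = M·y/J = 6.852 kip/in; f_ty = M·x/J = 6.366 kip/in.
Resultant f_max = √[f_tx² + (f_v + f_ty)²] = √[6.852² + (4.718 + 6.366)²] = 13.03 kip/in.
Capacity per unit length: r_n/Ω = (1/2.0) × 0.6 × 70 × (0.707 × 0.75) = 11.14 kip/in.
13.03 > 11.14 → NOT adequate.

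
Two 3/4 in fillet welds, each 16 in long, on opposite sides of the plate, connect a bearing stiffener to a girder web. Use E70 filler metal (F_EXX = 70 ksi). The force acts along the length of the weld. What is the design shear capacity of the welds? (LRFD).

Effective throat t_e = 0.707 × 0.75 = 0.5302 in.
Total length L = 32 in; A_we = 0.5302 × 32 = 16.97 in².
F_nw = 0.6 F_EXX = 0.6 × 70 = 42 ksi.
φR_n = 0.75 × 42 × 16.97 = 534.5 kip.

φR_n ≈ 534 kip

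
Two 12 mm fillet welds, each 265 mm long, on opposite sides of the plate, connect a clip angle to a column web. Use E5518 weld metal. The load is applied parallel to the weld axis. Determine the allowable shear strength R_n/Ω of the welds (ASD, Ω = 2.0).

R_n/Ω ≈ 742 kN

E55XX → F_EXX = 550 MPa.
Effective throat t_e = 0.707 × 12 = 8.484 mm.
Total length L = 530 mm; A_we = 8.484 × 530 = 4497 mm².
F_nw = 0.6 F_EXX = 0.6 × 550 = 330 MPa.
R_n = 330 × 4497 × 10⁻³ = 1484 kN; R_n/Ω = 1484/2.0 = 741.9 kN.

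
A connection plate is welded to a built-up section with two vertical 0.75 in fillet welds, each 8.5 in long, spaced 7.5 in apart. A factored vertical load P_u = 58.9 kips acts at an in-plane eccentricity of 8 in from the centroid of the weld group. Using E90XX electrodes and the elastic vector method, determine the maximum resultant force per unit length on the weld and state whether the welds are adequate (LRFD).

f_max ≈ 10.4 kip/in; adequate

E90XX → F_EXX = 90 ksi.
Total weld length L_w = 17 in. Treat welds as unit-width lines.
Polar moment about centroid: J = 2[d³/12 + d(b/2)²] = 2[8.5³/12 + 8.5×3.75²] = 341.4 in³.
Direct shear f_v = P/L_w = 58.9 / 17 = 3.465 kip/in (vertical).
Torsion M = P·e = 58.9 × 8 = 471.2 kip·in.
Critical point at (x, y) = (3.75, 4.25) from centroid. f_tx = M·y/J = 5.866 kip/in; f_ty = M·x/J = 5.175 kip/in.
Resultant f_max = √[f_tx² + (f_v + f_ty)²] = √[5.866² + (3.465 + 5.175)²] = 10.44 kip/in.
Capacity per unit length: φr_n = 0.75 × 0.6 × 90 × (0.707 × 0.75) = 21.48 kip/in.
10.44 ≤ 21.48 → adequate.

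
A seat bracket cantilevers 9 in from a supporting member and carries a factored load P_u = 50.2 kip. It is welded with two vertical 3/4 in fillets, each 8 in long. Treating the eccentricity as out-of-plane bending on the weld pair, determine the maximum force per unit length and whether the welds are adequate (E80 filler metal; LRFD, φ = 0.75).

f_max ≈ 21.4 kip/in; NOT adequate

E80XX → F_EXX = 80 ksi.
L_w = 2 × 8 = 16 in; section modulus (unit throat) S = 2 × L²/6 = 21.33 in².
Direct shear f_v = P/L_w = 50.2/16 = 3.138 kip/in.
Moment M = P × e = 50.2 × 9 = 451.8 kip·in; bending f_b = M/S = 21.18 kip/in.
f_max = √(f_v² + f_b²) = √(3.138² + 21.18²) = 21.41 kip/in.
φr_n = 0.75 × 0.6 × 80 × (0.707 × 0.75) = 19.09 kip/in → NOT adequate.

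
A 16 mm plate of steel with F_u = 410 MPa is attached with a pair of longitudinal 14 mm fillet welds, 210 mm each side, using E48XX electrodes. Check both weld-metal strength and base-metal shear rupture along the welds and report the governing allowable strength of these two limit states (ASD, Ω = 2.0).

E48XX → F_EXX = 480 MPa.
t_e = 0.707 × 14 = 9.898 mm; L = 420 mm.
Weld metal: R_n/Ω = (1/2.0) × 0.6 × 480 × 9.898 × 420 × 10⁻³ = 598.6 kN.
Base metal (shear rupture): R_n/Ω = (1/2.0) × 0.6 × 410 × 16 × 420 × 10⁻³ = 826.6 kN.
Governing: weld metal.

R_n/Ω ≈ 599 kN (weld metal governs)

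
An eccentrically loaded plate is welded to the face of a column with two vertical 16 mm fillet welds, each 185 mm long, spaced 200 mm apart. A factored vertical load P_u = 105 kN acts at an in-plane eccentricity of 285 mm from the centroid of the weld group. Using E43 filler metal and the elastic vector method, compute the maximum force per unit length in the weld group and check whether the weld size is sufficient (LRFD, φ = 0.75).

E43XX → F_EXX = 430 MPa.
Total weld length L_w = 370 mm. Treat welds as unit-width lines.
Polar moment about centroid: J = 2[d³/12 + d(b/2)²] = 2[185³/12 + 185×100²] = 4755000 mm³.
Direct shear f_v = P/L_w = 105×10³ / 370 = 283.8 N/mm (vertical).
Torsion M = P·e = 105×10³ × 285 = 29925000 N·mm.
Critical point at (x, y) = (100, 92.5) from centroid. f_tx = M·y/J = 582.1 N/mm; f_ty = M·x/J = 629.3 N/mm.
Resultant f_max = √[f_tx² + (f_v + f_ty)²] = √[582.1² + (283.8 + 629.3)²] = 1083 N/mm.
Capacity per unit length: φr_n = 0.75 × 0.6 × 430 × (0.707 × 16) = 2189 N/mm.
1083 ≤ 2189 → adequate.

f_max ≈ 1080 N/mm; adequate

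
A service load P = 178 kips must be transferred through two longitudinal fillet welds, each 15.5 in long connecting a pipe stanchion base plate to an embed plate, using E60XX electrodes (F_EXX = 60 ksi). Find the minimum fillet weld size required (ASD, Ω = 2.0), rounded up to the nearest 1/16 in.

w = 1/2 in

Total weld length L = 31 in.
Required throat t_e = P × Ω / (0.6 F_EXX × L) = 178 × 2.0 / (0.6 × 60 × 31) = 0.319 in.
Required leg w = t_e / 0.707 = 0.4512 in → use 1/2 in.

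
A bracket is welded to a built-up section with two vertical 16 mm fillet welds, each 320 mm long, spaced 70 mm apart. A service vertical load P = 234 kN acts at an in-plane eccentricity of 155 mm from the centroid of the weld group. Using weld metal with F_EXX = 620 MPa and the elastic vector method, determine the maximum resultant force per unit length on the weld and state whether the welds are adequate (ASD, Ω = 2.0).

Total weld length L_w = 640 mm. Treat welds as unit-width lines.
Polar moment about centroid: J = 2[d³/12 + d(b/2)²] = 2[320³/12 + 320×35²] = 6245000 mm³.
Direct shear f_v = P/L_w = 234×10³ / 640 = 365.6 N/mm (vertical).
Torsion M = P·e = 234×10³ × 155 = 36270000 N·mm.
Critical point at (x, y) = (35, 160) from centroid. f_tx = M·y/J = 929.2 N/mm; f_ty = M·x/J = 203.3 N/mm.
Resultant f_max = √[f_tx² + (f_v + f_ty)²] = √[929.2² + (365.6 + 203.3)²] = 1090 N/mm.
Capacity per unit length: r_n/Ω = (1/2.0) × 0.6 × 620 × (0.707 × 16) = 2104 N/mm.
1090 ≤ 2104 → adequate.

f_max ≈ 1090 N/mm; adequate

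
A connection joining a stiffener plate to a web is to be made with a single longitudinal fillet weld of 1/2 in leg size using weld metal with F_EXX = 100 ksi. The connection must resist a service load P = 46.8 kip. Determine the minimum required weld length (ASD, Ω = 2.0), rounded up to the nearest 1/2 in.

Throat t_e = 0.707 × 0.5 = 0.3535 in.
r_n/Ω = (0.6 × 100 × 0.3535) / 2.0 = 10.6 kip/in.
L_req = P / (r_n/Ω) = 46.8 / 10.6 = 4.413 in total.
Round up → use L = 4.5 in.

L = 4.5 in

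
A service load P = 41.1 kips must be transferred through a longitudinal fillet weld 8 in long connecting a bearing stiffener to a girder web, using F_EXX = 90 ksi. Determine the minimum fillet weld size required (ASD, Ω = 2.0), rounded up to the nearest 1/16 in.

Total weld length L = 8 in.
Required throat t_e = P × Ω / (0.6 F_EXX × L) = 41.1 × 2.0 / (0.6 × 90 × 8) = 0.1903 in.
Required leg w = t_e / 0.707 = 0.2691 in → use 5/16 in.

w = 5/16 in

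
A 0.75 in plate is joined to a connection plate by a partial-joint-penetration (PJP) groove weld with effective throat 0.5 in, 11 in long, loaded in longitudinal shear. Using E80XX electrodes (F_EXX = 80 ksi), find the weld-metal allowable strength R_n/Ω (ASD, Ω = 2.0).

R_n/Ω ≈ 132 kip

Effective throat (given) t_e = 0.5 in.
A_we = 0.5 × 11 = 5.5 in².
F_nw = 0.6 F_EXX = 48 ksi.
R_n/Ω = (48 × 5.5) / 2.0 = 132 kip.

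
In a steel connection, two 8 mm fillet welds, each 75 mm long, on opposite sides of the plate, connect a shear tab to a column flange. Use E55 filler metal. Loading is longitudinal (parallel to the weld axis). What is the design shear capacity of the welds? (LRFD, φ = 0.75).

E55XX → F_EXX = 550 MPa.
Effective throat t_e = 0.707 × 8 = 5.656 mm.
Total length L = 150 mm; A_we = 5.656 × 150 = 848.4 mm².
F_nw = 0.6 F_EXX = 0.6 × 550 = 330 MPa.
φR_n = 0.75 × 330 × 848.4 × 10⁻³ = 210 kN.

φR_n ≈ 210 kN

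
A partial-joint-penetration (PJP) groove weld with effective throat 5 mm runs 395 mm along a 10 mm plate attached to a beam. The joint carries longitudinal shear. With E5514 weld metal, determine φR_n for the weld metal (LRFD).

E55XX → F_EXX = 550 MPa.
Effective throat (given) t_e = 5 mm.
A_we = 5 × 395 = 1975 mm².
F_nw = 0.6 F_EXX = 330 MPa.
φR_n = 0.75 × 330 × 1975 × 10⁻³ = 488.8 kN.

φR_n ≈ 489 kN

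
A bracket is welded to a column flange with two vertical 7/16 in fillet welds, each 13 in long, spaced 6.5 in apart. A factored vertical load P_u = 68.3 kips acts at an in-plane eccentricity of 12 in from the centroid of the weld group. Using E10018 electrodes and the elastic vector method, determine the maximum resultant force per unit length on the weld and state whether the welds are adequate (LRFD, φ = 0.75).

E100XX → F_EXX = 100 ksi.
Total weld length L_w = 26 in. Treat welds as unit-width lines.
Polar moment about centroid: J = 2[d³/12 + d(b/2)²] = 2[13³/12 + 13×3.25²] = 640.8 in³.
Direct shear f_v = P/L_w = 68.3 / 26 = 2.627 kip/in (vertical).
Torsion M = P·e = 68.3 × 12 = 819.6 kip·in.
Critical point at (x, y) = (3.25, 6.5) from centroid. f_tx = M·y/J = 8.314 kip/in; f_ty = M·x/J = 4.157 kip/in.
Resultant f_max = √[f_tx² + (f_v + f_ty)²] = √[8.314² + (2.627 + 4.157)²] = 10.73 kip/in.
Capacity per unit length: φr_n = 0.75 × 0.6 × 100 × (0.707 × 0.4375) = 13.92 kip/in.
10.73 ≤ 13.92 → adequate.

f_max ≈ 10.7 kip/in; adequate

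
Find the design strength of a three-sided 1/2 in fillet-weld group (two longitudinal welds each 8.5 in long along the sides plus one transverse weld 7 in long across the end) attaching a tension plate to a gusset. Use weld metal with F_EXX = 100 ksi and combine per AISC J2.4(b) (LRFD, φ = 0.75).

φR_n ≈ 397 kips

t_e = 0.707 × 0.5 = 0.3535 in.
R_nwl = 0.6 × 100 × 0.3535 × 17 = 360.6 kips (longitudinal, 2 welds).
R_nwt = 0.6 × 100 × 0.3535 × 7 = 148.5 kips (transverse, base value).
(i) R_nwl + R_nwt = 509 kips; (ii) 0.85 R_nwl + 1.5 R_nwt = 529.2 kips.
R_n = max = 529.2 kips [governs: (ii)]; φR_n = 396.9 kips.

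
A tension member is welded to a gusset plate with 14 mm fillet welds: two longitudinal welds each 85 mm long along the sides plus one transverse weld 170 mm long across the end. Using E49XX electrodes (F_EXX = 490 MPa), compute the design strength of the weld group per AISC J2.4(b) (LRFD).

t_e = 0.707 × 14 = 9.898 mm.
R_nwl = 0.6 × 490 × 9.898 × 170 × 10⁻³ = 494.7 kN (longitudinal, 2 welds).
R_nwt = 0.6 × 490 × 9.898 × 170 × 10⁻³ = 494.7 kN (transverse, base value).
(i) R_nwl + R_nwt = 989.4 kN; (ii) 0.85 R_nwl + 1.5 R_nwt = 1163 kN.
R_n = max = 1163 kN [governs: (ii)]; φR_n = 871.9 kN.

φR_n ≈ 872 kN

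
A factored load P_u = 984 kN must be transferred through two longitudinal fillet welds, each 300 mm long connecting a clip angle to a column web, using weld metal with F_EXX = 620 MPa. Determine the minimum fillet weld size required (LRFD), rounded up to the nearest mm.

w = 9 mm

Total weld length L = 600 mm.
Required throat t_e = P_u / (φ × 0.6 F_EXX × L) = 984 / (0.75 × 0.6 × 620 × 600 × 10⁻³) = 5.878 mm.
Required leg w = t_e / 0.707 = 8.314 mm → use 9 mm.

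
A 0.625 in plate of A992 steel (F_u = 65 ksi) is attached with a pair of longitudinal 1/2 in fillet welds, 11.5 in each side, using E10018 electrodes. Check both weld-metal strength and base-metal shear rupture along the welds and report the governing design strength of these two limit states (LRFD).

E100XX → F_EXX = 100 ksi.
t_e = 0.707 × 0.5 = 0.3535 in; L = 23 in.
Weld metal: φR_n = 0.75 × 0.6 × 100 × 0.3535 × 23 = 365.9 kip.
Base metal (shear rupture): φR_n = 0.75 × 0.6 × 65 × 0.625 × 23 = 420.5 kip.
Governing: weld metal.

φR_n ≈ 366 kip (weld metal governs)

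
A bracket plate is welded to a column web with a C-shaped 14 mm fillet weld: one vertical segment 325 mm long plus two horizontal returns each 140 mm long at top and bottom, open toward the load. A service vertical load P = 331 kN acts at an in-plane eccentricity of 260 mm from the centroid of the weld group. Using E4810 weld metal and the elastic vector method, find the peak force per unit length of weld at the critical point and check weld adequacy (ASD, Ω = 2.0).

E48XX → F_EXX = 480 MPa.
Total weld length L_w = 605 mm. Treat welds as unit-width lines.
Centroid: x̄ = 2×140×70 / 605 = 32.4 mm from the vertical weld.
Polar moment about centroid: J = I_x + I_y = [325³/12 + 2×140×162.5²] + [325×32.4² + 2(140³/12 + 140×37.6²)] = 11450000 mm³.
Direct shear f_v = P/L_w = 331×10³ / 605 = 547.1 N/mm (vertical).
Torsion M = P·e = 331×10³ × 260 = 86060000 N·mm.
Critical point at (x, y) = (107.6, 162.5) from centroid. f_tx = M·y/J = 1222 N/mm; f_ty = M·x/J = 808.8 N/mm.
Resultant f_max = √[f_tx² + (f_v + f_ty)²] = √[1222² + (547.1 + 808.8)²] = 1825 N/mm.
Capacity per unit length: r_n/Ω = (1/2.0) × 0.6 × 480 × (0.707 × 14) = 1425 N/mm.
1825 > 1425 → NOT adequate.

f_max ≈ 1830 N/mm; NOT adequate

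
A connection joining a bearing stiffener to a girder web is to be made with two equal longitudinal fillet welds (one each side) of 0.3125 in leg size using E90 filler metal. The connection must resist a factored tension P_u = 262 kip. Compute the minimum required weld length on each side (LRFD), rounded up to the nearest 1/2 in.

E90XX → F_EXX = 90 ksi.
Throat t_e = 0.707 × 0.3125 = 0.2209 in.
φr_n = 0.75 × 0.6 × 90 × 0.2209 = 8.948 kip/in.
L_req = P_u / φr_n = 262 / 8.948 = 29.28 in total.
Per side: 29.28 / 2 = 14.64 in.
Round up → use L = 15 in on each side.

L = 15 in on each side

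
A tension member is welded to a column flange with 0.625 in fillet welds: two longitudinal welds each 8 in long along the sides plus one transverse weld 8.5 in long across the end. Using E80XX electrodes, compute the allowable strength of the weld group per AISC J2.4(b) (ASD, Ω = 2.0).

E80XX → F_EXX = 80 ksi.
t_e = 0.707 × 0.625 = 0.4419 in.
R_nwl = 0.6 × 80 × 0.4419 × 16 = 339.4 kip (longitudinal, 2 welds).
R_nwt = 0.6 × 80 × 0.4419 × 8.5 = 180.3 kip (transverse, base value).
(i) R_nwl + R_nwt = 519.6 kip; (ii) 0.85 R_nwl + 1.5 R_nwt = 558.9 kip.
R_n = max = 558.9 kip [governs: (ii)]; R_n/Ω = 279.4 kip.

R_n/Ω ≈ 279 kip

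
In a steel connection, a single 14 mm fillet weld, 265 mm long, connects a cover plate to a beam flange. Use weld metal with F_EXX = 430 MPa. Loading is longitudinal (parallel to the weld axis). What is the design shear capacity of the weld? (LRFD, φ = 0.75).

φR_n ≈ 508 kN

Effective throat t_e = 0.707 × 14 = 9.898 mm.
Total length L = 265 mm; A_we = 9.898 × 265 = 2623 mm².
F_nw = 0.6 F_EXX = 0.6 × 430 = 258 MPa.
φR_n = 0.75 × 258 × 2623 × 10⁻³ = 507.5 kN.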